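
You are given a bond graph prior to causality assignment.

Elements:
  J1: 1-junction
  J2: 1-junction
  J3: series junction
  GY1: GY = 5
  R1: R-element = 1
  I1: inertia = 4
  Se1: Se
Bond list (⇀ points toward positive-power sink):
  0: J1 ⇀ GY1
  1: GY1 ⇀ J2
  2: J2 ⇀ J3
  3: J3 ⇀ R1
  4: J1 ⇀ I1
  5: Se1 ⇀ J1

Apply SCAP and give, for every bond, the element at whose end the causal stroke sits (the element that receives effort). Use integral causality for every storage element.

b0 stroke→J1
b1 stroke→J2
b2 stroke→J3
b3 stroke→R1
b4 stroke→I1
b5 stroke→J1

β5 →J1  (Se1 fixes effort; stroke away)
β4 →I1  (I1 integral (f out))
β0 →J1  (J1: bond 4 brought flow, rest push out)
β1 →J2  (GY GY1: same side as bond 0)
β2 →J3  (J2: last free bond brings flow in)
β3 →R1  (J3 needs exactly one f-in)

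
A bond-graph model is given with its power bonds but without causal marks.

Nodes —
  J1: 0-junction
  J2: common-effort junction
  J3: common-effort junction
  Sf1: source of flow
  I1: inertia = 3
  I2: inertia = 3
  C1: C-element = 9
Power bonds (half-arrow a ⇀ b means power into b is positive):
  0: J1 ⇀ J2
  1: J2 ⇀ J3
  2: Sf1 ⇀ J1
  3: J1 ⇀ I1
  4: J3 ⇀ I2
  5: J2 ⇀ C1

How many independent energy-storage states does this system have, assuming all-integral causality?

β2 |Sf1  (Sf1: flow source, stroke at near end)
β3 |I1  (I1: I, integral causality)
β0 |J1  (closing 0-jn rule on J1)
β4 |I2  (I2 outputs flow p/I2)
β1 |J3  (J3 needs exactly one e-in)
β5 |J2  (J2 needs exactly one e-in)

3  (C1, I1, I2 all integral)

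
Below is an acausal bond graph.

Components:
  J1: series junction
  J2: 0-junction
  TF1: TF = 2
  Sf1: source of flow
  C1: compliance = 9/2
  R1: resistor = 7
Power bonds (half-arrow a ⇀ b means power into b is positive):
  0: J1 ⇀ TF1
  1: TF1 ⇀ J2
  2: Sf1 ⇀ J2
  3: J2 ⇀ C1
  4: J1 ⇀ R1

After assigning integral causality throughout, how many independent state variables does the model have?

1  (C1 all integral)

bond 2 stroke→Sf1  (Sf1 (Sf) sets flow on bond)
bond 3 stroke→J2  (C1 integral (e out))
bond 1 stroke→TF1  (J2 effort already set via bond 3)
bond 0 stroke→J1  (through TF1, causality passes straight; one stroke at TF1)
bond 4 stroke→R1  (J1: last free bond brings flow in)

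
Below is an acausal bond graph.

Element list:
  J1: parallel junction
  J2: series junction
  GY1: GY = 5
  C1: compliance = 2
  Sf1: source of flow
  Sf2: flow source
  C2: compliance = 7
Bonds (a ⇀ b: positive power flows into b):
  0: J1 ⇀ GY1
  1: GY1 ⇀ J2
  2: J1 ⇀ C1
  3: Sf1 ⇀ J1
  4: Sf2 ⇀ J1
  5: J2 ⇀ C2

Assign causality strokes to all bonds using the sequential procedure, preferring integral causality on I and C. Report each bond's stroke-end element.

#0 stroke at GY1
#1 stroke at GY1
#2 stroke at J1
#3 stroke at Sf1
#4 stroke at Sf2
#5 stroke at J2

β3 |Sf1  (source Sf1 imposes f)
β4 |Sf2  (source Sf2 imposes f)
β2 |J1  (C1 integral (e out))
β0 |GY1  (J1 effort already set via bond 2)
β1 |GY1  (GY GY1: same side as bond 0)
β5 |J2  (common-f at J2 fixed by 1)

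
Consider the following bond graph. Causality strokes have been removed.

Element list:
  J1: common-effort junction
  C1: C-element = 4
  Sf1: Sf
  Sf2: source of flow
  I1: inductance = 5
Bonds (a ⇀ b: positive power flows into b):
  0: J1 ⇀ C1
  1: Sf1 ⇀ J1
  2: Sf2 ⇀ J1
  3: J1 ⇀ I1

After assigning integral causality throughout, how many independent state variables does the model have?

2  (C1, I1 all integral)

bond 1 |Sf1  (Sf1 (Sf) sets flow on bond)
bond 2 |Sf2  (source Sf2 imposes f)
bond 0 |J1  (prefer integral on C1)
bond 3 |I1  (J1 effort already set via bond 0)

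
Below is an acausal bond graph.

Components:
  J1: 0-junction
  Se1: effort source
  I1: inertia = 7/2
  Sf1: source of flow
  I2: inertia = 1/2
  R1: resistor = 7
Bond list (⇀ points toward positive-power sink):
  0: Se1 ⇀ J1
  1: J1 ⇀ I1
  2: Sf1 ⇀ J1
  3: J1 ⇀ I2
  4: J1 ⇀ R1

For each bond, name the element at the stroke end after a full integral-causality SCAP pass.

b0 →J1
b1 →I1
b2 →Sf1
b3 →I2
b4 →R1

b0 stroke→J1  (source Se1 imposes e)
b2 stroke→Sf1  (Sf1 (Sf) sets flow on bond)
b1 stroke→I1  (0-jn J1 has e-setter on 0)
b3 stroke→I2  (common-e at J1 fixed by 0)
b4 stroke→R1  (J1: bond 0 brought effort, rest push out)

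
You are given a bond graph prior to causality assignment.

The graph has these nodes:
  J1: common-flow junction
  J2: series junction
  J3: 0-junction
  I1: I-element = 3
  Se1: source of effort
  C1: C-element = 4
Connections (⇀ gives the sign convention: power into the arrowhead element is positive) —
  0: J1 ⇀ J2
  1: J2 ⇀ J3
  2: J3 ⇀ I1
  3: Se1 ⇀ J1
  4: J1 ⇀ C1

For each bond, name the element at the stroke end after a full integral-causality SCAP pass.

b3 stroke→J1  (Se1 fixes effort; stroke away)
b2 stroke→I1  (prefer integral on I1)
b1 stroke→J3  (closing 0-jn rule on J3)
b0 stroke→J2  (common-f at J2 fixed by 1)
b4 stroke→J1  (1-jn J1 has f-setter on 0)

β0 stroke at J2
β1 stroke at J3
β2 stroke at I1
β3 stroke at J1
β4 stroke at J1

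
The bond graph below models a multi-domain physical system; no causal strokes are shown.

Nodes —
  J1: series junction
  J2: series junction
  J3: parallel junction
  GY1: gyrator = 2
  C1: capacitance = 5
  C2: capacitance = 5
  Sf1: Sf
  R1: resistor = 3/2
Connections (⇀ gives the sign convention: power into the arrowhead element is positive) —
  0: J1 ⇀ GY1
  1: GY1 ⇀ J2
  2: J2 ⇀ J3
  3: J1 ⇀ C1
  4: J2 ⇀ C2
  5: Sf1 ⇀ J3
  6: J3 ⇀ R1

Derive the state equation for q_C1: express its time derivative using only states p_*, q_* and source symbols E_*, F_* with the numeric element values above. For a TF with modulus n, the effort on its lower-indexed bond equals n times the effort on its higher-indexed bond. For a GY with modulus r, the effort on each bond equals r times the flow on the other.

dq_C1/dt = 3*F_Sf1/4 - 3*q_C1/40 + q_C2/10

β5 stroke→Sf1  (Sf1 (Sf) sets flow on bond)
β3 stroke→J1  (prefer integral on C1)
β0 stroke→GY1  (J1 needs exactly one f-in)
β1 stroke→GY1  (GY1: gyrator matches bond 0)
β2 stroke→J2  (common-f at J2 fixed by 1)
β4 stroke→J2  (J2: bond 1 brought flow, rest push out)
β6 stroke→J3  (J3 needs exactly one e-in)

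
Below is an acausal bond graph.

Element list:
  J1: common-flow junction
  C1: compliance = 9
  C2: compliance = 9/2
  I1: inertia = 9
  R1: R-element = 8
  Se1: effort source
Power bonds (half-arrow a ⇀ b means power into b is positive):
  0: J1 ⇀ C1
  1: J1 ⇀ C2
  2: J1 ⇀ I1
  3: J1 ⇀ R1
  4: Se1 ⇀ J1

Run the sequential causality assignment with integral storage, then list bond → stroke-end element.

b0 →J1
b1 →J1
b2 →I1
b3 →J1
b4 →J1

b4 stroke at J1  (source Se1 imposes e)
b0 stroke at J1  (C1 integral (e out))
b1 stroke at J1  (C2: C, integral causality)
b2 stroke at I1  (prefer integral on I1)
b3 stroke at J1  (common-f at J1 fixed by 2)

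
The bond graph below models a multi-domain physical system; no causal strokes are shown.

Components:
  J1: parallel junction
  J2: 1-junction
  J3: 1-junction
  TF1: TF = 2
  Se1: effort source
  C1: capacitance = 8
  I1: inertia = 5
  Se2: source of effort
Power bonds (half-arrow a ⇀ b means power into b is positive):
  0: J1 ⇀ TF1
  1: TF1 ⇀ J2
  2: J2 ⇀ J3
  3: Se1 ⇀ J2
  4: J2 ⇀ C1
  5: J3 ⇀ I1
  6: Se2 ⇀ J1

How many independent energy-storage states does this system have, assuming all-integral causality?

2  (C1, I1 all integral)

b3 stroke at J2  (Se1: effort source, stroke at far end)
b6 stroke at J1  (Se2: effort source, stroke at far end)
b0 stroke at TF1  (0-jn J1 has e-setter on 6)
b1 stroke at J2  (TF1 one-in-one-out from 0)
b4 stroke at J2  (prefer integral on C1)
b2 stroke at J3  (J2: last free bond brings flow in)
b5 stroke at I1  (closing 1-jn rule on J3)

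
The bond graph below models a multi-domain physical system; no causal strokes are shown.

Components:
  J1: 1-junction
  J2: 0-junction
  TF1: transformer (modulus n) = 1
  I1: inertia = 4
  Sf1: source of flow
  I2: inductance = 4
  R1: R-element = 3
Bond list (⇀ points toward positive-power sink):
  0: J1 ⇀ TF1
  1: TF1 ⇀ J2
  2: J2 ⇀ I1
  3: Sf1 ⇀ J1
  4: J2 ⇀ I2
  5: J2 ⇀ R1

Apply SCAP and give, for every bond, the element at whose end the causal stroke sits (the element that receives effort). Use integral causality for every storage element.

b0 |J1
b1 |TF1
b2 |I1
b3 |Sf1
b4 |I2
b5 |J2

#3 stroke→Sf1  (Sf1 (Sf) sets flow on bond)
#0 stroke→J1  (J1: bond 3 brought flow, rest push out)
#1 stroke→TF1  (TF TF1: opposite of bond 0)
#2 stroke→I1  (I1: I, integral causality)
#4 stroke→I2  (prefer integral on I2)
#5 stroke→J2  (J2 needs exactly one e-in)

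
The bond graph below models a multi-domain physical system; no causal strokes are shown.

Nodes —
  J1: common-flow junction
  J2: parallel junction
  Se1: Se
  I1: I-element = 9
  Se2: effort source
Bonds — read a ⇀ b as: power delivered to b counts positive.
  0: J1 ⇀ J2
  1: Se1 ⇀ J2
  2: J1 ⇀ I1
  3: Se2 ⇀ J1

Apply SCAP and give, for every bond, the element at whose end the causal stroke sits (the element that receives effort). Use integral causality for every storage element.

b1 stroke at J2  (Se1: effort source, stroke at far end)
b3 stroke at J1  (Se2 (Se) sets effort on bond)
b0 stroke at J1  (0-jn J2 has e-setter on 1)
b2 stroke at I1  (J1: last free bond brings flow in)

bond 0 stroke at J1
bond 1 stroke at J2
bond 2 stroke at I1
bond 3 stroke at J1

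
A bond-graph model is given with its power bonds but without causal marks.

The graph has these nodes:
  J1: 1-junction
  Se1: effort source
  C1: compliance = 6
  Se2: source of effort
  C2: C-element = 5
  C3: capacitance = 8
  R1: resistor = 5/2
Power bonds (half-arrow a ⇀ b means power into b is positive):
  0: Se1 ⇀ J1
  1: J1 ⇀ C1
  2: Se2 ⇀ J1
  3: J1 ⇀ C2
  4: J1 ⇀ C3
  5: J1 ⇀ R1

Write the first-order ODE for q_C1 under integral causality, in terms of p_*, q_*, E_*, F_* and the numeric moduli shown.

dq_C1/dt = 2*E_Se1/5 + 2*E_Se2/5 - q_C1/15 - 2*q_C2/25 - q_C3/20

β0 |J1  (Se1: effort source, stroke at far end)
β2 |J1  (source Se2 imposes e)
β1 |J1  (C1 outputs effort q/C1)
β3 |J1  (C2 integral (e out))
β4 |J1  (C3: C, integral causality)
β5 |R1  (closing 1-jn rule on J1)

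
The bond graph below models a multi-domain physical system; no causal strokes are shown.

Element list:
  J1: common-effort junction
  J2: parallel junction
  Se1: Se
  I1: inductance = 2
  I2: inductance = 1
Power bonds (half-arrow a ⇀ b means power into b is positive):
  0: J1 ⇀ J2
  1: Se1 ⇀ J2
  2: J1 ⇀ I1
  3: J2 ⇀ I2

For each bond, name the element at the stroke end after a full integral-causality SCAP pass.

b1 →J2  (Se1 fixes effort; stroke away)
b0 →J1  (J2: bond 1 brought effort, rest push out)
b3 →I2  (J2 effort already set via bond 1)
b2 →I1  (0-jn J1 has e-setter on 0)

#0 stroke→J1
#1 stroke→J2
#2 stroke→I1
#3 stroke→I2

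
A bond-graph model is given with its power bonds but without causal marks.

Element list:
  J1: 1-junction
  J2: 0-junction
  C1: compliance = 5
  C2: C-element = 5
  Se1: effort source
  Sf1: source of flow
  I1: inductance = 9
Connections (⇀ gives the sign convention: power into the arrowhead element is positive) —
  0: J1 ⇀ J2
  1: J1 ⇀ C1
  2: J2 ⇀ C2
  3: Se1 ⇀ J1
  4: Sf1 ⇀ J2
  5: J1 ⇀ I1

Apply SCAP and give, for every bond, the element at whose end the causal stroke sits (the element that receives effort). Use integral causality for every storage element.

#0 →J1
#1 →J1
#2 →J2
#3 →J1
#4 →Sf1
#5 →I1

#3 stroke at J1  (Se1: effort source, stroke at far end)
#4 stroke at Sf1  (Sf1 fixes flow; stroke at Sf1)
#1 stroke at J1  (C1 outputs effort q/C1)
#2 stroke at J2  (C2 integral (e out))
#0 stroke at J1  (common-e at J2 fixed by 2)
#5 stroke at I1  (only one flow-in slot at J1)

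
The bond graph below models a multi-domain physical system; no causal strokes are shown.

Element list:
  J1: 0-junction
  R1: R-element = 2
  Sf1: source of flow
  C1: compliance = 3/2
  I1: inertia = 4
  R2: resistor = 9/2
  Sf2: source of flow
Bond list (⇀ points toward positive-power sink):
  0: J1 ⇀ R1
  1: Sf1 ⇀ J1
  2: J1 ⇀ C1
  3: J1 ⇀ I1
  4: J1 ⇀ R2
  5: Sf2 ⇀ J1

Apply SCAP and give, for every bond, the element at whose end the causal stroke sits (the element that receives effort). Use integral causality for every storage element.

#0 stroke→R1
#1 stroke→Sf1
#2 stroke→J1
#3 stroke→I1
#4 stroke→R2
#5 stroke→Sf2

#1 |Sf1  (Sf1: flow source, stroke at near end)
#5 |Sf2  (Sf2: flow source, stroke at near end)
#2 |J1  (prefer integral on C1)
#0 |R1  (common-e at J1 fixed by 2)
#3 |I1  (common-e at J1 fixed by 2)
#4 |R2  (common-e at J1 fixed by 2)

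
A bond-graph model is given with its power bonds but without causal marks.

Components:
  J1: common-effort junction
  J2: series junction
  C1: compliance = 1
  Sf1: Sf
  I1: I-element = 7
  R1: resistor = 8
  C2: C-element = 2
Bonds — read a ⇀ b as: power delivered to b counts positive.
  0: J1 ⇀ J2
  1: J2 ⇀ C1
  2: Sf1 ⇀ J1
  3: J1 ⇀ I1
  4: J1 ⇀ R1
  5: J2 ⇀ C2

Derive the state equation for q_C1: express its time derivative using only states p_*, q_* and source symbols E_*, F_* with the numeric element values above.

dq_C1/dt = F_Sf1 - p_I1/7 - q_C1/8 - q_C2/16

#2 stroke→Sf1  (Sf1 fixes flow; stroke at Sf1)
#1 stroke→J2  (C1 integral (e out))
#3 stroke→I1  (prefer integral on I1)
#5 stroke→J2  (prefer integral on C2)
#0 stroke→J1  (J2: last free bond brings flow in)
#4 stroke→R1  (J1: bond 0 brought effort, rest push out)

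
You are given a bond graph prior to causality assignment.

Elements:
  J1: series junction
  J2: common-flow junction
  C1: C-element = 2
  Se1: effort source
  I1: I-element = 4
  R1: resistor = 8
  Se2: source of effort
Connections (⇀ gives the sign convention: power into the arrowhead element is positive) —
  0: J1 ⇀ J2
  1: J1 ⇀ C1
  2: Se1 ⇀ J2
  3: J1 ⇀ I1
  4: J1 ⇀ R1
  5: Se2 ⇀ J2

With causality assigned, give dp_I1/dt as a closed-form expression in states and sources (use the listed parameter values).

#2 |J2  (Se1: effort source, stroke at far end)
#5 |J2  (source Se2 imposes e)
#0 |J1  (closing 1-jn rule on J2)
#1 |J1  (C1: C, integral causality)
#3 |I1  (prefer integral on I1)
#4 |J1  (common-f at J1 fixed by 3)

dp_I1/dt = E_Se1 + E_Se2 - 2*p_I1 - q_C1/2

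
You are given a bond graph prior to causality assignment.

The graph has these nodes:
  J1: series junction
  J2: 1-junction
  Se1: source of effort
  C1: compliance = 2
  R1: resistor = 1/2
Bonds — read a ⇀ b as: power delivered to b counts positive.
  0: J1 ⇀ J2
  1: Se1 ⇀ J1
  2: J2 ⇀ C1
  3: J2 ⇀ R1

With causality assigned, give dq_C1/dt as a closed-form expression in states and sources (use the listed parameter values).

β1 stroke at J1  (Se1: effort source, stroke at far end)
β0 stroke at J2  (only one flow-in slot at J1)
β2 stroke at J2  (C1: C, integral causality)
β3 stroke at R1  (closing 1-jn rule on J2)

dq_C1/dt = 2*E_Se1 - q_C1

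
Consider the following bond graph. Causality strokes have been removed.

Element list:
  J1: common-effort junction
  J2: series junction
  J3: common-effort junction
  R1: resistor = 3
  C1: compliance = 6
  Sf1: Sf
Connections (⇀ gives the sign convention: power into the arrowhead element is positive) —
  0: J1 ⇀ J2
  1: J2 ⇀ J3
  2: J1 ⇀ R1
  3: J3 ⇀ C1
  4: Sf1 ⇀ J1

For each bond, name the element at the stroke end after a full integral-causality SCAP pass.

b0 stroke→J1
b1 stroke→J2
b2 stroke→R1
b3 stroke→J3
b4 stroke→Sf1

#4 →Sf1  (Sf1 fixes flow; stroke at Sf1)
#3 →J3  (C1: C, integral causality)
#1 →J2  (J3 effort already set via bond 3)
#0 →J1  (closing 1-jn rule on J2)
#2 →R1  (common-e at J1 fixed by 0)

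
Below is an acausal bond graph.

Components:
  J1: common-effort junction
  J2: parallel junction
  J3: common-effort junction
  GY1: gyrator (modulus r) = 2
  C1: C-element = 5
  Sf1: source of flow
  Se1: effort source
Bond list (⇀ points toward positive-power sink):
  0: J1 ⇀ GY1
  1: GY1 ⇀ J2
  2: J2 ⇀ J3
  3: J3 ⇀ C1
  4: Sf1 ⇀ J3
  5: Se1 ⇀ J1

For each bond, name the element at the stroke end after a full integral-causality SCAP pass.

β0 stroke at GY1
β1 stroke at GY1
β2 stroke at J2
β3 stroke at J3
β4 stroke at Sf1
β5 stroke at J1

#4 |Sf1  (Sf1 fixes flow; stroke at Sf1)
#5 |J1  (Se1 (Se) sets effort on bond)
#0 |GY1  (J1: bond 5 brought effort, rest push out)
#1 |GY1  (through GY1, causality inverts; strokes same side of GY1)
#2 |J2  (closing 0-jn rule on J2)
#3 |J3  (J3 needs exactly one e-in)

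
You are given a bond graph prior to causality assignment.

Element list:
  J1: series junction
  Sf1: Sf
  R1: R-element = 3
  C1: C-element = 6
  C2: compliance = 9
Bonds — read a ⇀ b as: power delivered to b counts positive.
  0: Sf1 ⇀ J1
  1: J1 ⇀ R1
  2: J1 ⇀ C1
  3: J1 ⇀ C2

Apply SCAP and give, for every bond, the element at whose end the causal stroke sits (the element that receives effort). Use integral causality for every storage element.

bond 0 stroke→Sf1
bond 1 stroke→J1
bond 2 stroke→J1
bond 3 stroke→J1

#0 stroke at Sf1  (Sf1 fixes flow; stroke at Sf1)
#1 stroke at J1  (J1 flow already set via bond 0)
#2 stroke at J1  (J1 flow already set via bond 0)
#3 stroke at J1  (J1: bond 0 brought flow, rest push out)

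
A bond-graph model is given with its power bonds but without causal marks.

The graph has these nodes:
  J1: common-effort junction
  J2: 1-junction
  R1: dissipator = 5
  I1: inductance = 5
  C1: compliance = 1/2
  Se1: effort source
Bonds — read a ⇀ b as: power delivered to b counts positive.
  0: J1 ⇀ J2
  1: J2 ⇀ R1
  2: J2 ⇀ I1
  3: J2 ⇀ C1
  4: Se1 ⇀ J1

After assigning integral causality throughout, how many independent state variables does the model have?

2  (C1, I1 all integral)

b4 →J1  (Se1: effort source, stroke at far end)
b0 →J2  (J1 effort already set via bond 4)
b2 →I1  (I1 integral (f out))
b1 →J2  (common-f at J2 fixed by 2)
b3 →J2  (J2 flow already set via bond 2)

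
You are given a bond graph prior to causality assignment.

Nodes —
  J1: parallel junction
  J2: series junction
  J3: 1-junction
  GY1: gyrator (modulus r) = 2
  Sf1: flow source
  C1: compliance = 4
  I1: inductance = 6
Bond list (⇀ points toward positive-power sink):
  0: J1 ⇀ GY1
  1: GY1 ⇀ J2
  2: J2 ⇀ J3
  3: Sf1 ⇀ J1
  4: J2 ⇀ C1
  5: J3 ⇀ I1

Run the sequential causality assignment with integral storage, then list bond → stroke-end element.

β0 |J1
β1 |J2
β2 |J3
β3 |Sf1
β4 |J2
β5 |I1

β3 |Sf1  (source Sf1 imposes f)
β0 |J1  (J1 needs exactly one e-in)
β1 |J2  (through GY1, causality inverts; strokes same side of GY1)
β4 |J2  (prefer integral on C1)
β2 |J3  (J2: last free bond brings flow in)
β5 |I1  (J3 needs exactly one f-in)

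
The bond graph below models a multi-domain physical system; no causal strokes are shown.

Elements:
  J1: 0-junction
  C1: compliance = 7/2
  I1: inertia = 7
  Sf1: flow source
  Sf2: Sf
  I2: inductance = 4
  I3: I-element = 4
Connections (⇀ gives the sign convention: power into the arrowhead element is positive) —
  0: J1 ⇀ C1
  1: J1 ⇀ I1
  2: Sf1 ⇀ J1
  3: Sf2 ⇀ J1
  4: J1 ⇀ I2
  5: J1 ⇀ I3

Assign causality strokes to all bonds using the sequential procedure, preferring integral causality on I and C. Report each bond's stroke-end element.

#2 stroke→Sf1  (Sf1: flow source, stroke at near end)
#3 stroke→Sf2  (Sf2 (Sf) sets flow on bond)
#0 stroke→J1  (prefer integral on C1)
#1 stroke→I1  (J1 effort already set via bond 0)
#4 stroke→I2  (J1 effort already set via bond 0)
#5 stroke→I3  (J1: bond 0 brought effort, rest push out)

β0 |J1
β1 |I1
β2 |Sf1
β3 |Sf2
β4 |I2
β5 |I3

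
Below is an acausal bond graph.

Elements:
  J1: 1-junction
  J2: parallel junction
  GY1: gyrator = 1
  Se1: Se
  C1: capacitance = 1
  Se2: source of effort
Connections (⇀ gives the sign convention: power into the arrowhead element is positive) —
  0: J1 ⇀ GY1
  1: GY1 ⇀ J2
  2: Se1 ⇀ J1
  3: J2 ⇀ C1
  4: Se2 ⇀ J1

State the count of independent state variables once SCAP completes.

#2 |J1  (Se1 fixes effort; stroke away)
#4 |J1  (Se2 fixes effort; stroke away)
#0 |GY1  (closing 1-jn rule on J1)
#1 |GY1  (GY1: gyrator matches bond 0)
#3 |J2  (J2: last free bond brings effort in)

1  (C1 all integral)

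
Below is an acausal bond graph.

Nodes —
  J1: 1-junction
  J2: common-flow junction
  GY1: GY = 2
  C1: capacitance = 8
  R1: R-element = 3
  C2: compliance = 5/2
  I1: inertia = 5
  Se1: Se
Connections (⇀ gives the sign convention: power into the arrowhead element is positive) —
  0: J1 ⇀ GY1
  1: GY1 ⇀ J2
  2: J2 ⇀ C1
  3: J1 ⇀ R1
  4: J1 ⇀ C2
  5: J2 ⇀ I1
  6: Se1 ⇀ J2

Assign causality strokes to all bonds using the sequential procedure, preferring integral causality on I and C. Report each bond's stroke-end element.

β6 |J2  (Se1 fixes effort; stroke away)
β2 |J2  (C1 outputs effort q/C1)
β4 |J1  (C2 integral (e out))
β5 |I1  (I1 integral (f out))
β1 |J2  (J2 flow already set via bond 5)
β0 |J1  (GY GY1: same side as bond 1)
β3 |R1  (J1: last free bond brings flow in)

b0 stroke at J1
b1 stroke at J2
b2 stroke at J2
b3 stroke at R1
b4 stroke at J1
b5 stroke at I1
b6 stroke at J2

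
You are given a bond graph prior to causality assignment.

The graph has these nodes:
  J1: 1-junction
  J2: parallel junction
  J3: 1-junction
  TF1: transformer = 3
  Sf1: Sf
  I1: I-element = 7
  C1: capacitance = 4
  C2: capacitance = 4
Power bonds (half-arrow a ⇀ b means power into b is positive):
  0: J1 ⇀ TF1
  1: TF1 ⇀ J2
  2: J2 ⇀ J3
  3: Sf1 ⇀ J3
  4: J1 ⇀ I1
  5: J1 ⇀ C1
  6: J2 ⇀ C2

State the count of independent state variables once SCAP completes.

3  (C1, C2, I1 all integral)

bond 3 stroke at Sf1  (source Sf1 imposes f)
bond 2 stroke at J3  (J3 flow already set via bond 3)
bond 4 stroke at I1  (I1 integral (f out))
bond 0 stroke at J1  (J1: bond 4 brought flow, rest push out)
bond 5 stroke at J1  (1-jn J1 has f-setter on 4)
bond 1 stroke at TF1  (TF TF1: opposite of bond 0)
bond 6 stroke at J2  (only one effort-in slot at J2)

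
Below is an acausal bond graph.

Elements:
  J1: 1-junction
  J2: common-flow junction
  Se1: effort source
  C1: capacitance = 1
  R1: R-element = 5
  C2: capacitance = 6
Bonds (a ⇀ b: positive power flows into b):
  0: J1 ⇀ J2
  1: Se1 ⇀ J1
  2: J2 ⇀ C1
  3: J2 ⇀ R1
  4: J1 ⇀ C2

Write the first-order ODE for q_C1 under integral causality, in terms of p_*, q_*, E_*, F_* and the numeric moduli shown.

dq_C1/dt = E_Se1/5 - q_C1/5 - q_C2/30

b1 |J1  (source Se1 imposes e)
b2 |J2  (C1 outputs effort q/C1)
b4 |J1  (C2 outputs effort q/C2)
b0 |J2  (only one flow-in slot at J1)
b3 |R1  (J2 needs exactly one f-in)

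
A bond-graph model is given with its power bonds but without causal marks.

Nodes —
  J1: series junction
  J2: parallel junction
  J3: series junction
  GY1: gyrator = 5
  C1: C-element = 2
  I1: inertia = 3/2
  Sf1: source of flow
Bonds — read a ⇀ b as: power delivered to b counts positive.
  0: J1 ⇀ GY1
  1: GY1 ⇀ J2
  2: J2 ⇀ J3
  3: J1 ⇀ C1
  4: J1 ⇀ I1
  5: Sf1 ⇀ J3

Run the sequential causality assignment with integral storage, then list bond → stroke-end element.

β0 |J1
β1 |J2
β2 |J3
β3 |J1
β4 |I1
β5 |Sf1

#5 stroke→Sf1  (Sf1 fixes flow; stroke at Sf1)
#2 stroke→J3  (common-f at J3 fixed by 5)
#1 stroke→J2  (J2 needs exactly one e-in)
#0 stroke→J1  (GY1 both-in/both-out from 1)
#3 stroke→J1  (C1: C, integral causality)
#4 stroke→I1  (J1: last free bond brings flow in)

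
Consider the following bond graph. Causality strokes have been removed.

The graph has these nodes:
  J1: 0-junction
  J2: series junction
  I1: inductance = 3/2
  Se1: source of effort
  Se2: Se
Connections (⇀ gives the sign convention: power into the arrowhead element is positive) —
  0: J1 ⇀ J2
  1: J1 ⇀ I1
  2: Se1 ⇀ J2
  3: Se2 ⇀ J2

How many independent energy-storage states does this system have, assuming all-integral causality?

1  (I1 all integral)

β2 stroke→J2  (Se1 (Se) sets effort on bond)
β3 stroke→J2  (source Se2 imposes e)
β0 stroke→J1  (J2 needs exactly one f-in)
β1 stroke→I1  (J1: bond 0 brought effort, rest push out)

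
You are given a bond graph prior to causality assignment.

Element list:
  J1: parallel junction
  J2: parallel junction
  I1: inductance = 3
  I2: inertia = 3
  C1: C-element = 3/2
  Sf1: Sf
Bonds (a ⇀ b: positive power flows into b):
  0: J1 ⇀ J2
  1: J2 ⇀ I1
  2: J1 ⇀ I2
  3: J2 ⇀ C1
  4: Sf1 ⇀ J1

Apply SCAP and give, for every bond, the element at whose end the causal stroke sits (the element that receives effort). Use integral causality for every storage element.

#0 →J1
#1 →I1
#2 →I2
#3 →J2
#4 →Sf1

bond 4 stroke→Sf1  (source Sf1 imposes f)
bond 1 stroke→I1  (I1 integral (f out))
bond 2 stroke→I2  (I2: I, integral causality)
bond 0 stroke→J1  (only one effort-in slot at J1)
bond 3 stroke→J2  (only one effort-in slot at J2)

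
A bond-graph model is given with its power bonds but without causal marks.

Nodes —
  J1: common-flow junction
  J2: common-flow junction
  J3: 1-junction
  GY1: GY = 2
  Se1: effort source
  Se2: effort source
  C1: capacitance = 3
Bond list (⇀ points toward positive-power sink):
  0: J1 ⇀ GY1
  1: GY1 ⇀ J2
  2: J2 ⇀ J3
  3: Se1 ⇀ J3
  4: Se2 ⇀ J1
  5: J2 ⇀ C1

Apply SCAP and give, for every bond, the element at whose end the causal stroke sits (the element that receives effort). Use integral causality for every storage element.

#3 stroke→J3  (source Se1 imposes e)
#4 stroke→J1  (Se2 (Se) sets effort on bond)
#0 stroke→GY1  (J1: last free bond brings flow in)
#2 stroke→J2  (only one flow-in slot at J3)
#1 stroke→GY1  (through GY1, causality inverts; strokes same side of GY1)
#5 stroke→J2  (J2 flow already set via bond 1)

β0 |GY1
β1 |GY1
β2 |J2
β3 |J3
β4 |J1
β5 |J2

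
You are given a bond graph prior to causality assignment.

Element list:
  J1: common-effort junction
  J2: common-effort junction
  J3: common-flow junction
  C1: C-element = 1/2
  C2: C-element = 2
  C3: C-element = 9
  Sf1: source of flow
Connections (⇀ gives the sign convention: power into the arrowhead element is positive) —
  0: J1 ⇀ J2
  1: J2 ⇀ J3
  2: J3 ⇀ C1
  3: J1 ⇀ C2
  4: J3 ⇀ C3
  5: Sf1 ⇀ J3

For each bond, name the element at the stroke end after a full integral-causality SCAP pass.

b0 |J2
b1 |J3
b2 |J3
b3 |J1
b4 |J3
b5 |Sf1

bond 5 |Sf1  (Sf1 fixes flow; stroke at Sf1)
bond 1 |J3  (common-f at J3 fixed by 5)
bond 2 |J3  (J3: bond 5 brought flow, rest push out)
bond 4 |J3  (1-jn J3 has f-setter on 5)
bond 0 |J2  (J2 needs exactly one e-in)
bond 3 |J1  (only one effort-in slot at J1)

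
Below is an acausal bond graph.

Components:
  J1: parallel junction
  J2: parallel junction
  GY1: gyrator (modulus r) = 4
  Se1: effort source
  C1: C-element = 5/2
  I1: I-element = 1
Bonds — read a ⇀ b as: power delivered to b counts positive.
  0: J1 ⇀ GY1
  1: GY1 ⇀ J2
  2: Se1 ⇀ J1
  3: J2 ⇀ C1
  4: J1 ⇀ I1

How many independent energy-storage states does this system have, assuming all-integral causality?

2  (C1, I1 all integral)

b2 |J1  (Se1 fixes effort; stroke away)
b0 |GY1  (0-jn J1 has e-setter on 2)
b4 |I1  (J1: bond 2 brought effort, rest push out)
b1 |GY1  (GY1: gyrator matches bond 0)
b3 |J2  (J2: last free bond brings effort in)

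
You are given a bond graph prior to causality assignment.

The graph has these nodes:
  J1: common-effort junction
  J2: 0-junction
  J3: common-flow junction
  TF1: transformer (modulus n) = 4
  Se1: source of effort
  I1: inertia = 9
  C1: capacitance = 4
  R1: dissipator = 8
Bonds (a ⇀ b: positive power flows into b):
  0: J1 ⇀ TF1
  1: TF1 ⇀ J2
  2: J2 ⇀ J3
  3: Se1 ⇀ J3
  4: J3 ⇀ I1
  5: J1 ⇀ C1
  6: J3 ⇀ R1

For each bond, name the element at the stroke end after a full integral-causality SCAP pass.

#3 |J3  (source Se1 imposes e)
#4 |I1  (prefer integral on I1)
#2 |J3  (J3 flow already set via bond 4)
#6 |J3  (J3: bond 4 brought flow, rest push out)
#1 |J2  (closing 0-jn rule on J2)
#0 |TF1  (through TF1, causality passes straight; one stroke at TF1)
#5 |J1  (closing 0-jn rule on J1)

#0 stroke→TF1
#1 stroke→J2
#2 stroke→J3
#3 stroke→J3
#4 stroke→I1
#5 stroke→J1
#6 stroke→J3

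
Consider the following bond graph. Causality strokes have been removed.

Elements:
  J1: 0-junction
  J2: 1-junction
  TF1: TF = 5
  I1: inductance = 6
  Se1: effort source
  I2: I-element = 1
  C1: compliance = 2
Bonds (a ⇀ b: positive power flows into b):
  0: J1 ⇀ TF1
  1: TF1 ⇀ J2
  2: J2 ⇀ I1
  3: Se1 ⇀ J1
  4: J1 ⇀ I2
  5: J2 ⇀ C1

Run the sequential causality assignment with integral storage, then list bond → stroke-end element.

bond 0 stroke→TF1
bond 1 stroke→J2
bond 2 stroke→I1
bond 3 stroke→J1
bond 4 stroke→I2
bond 5 stroke→J2

#3 |J1  (Se1: effort source, stroke at far end)
#0 |TF1  (0-jn J1 has e-setter on 3)
#4 |I2  (common-e at J1 fixed by 3)
#1 |J2  (TF TF1: opposite of bond 0)
#2 |I1  (I1: I, integral causality)
#5 |J2  (common-f at J2 fixed by 2)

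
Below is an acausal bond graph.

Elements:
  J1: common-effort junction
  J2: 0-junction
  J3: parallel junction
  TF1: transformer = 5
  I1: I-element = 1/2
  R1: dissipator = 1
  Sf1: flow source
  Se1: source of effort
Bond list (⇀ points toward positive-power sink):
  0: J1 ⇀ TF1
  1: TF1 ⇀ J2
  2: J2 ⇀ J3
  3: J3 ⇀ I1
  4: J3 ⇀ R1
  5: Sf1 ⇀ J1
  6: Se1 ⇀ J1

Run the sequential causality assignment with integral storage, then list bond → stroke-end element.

β0 |TF1
β1 |J2
β2 |J3
β3 |I1
β4 |R1
β5 |Sf1
β6 |J1

β5 stroke at Sf1  (Sf1 fixes flow; stroke at Sf1)
β6 stroke at J1  (Se1 (Se) sets effort on bond)
β0 stroke at TF1  (J1 effort already set via bond 6)
β1 stroke at J2  (TF1 one-in-one-out from 0)
β2 stroke at J3  (J2 effort already set via bond 1)
β3 stroke at I1  (0-jn J3 has e-setter on 2)
β4 stroke at R1  (0-jn J3 has e-setter on 2)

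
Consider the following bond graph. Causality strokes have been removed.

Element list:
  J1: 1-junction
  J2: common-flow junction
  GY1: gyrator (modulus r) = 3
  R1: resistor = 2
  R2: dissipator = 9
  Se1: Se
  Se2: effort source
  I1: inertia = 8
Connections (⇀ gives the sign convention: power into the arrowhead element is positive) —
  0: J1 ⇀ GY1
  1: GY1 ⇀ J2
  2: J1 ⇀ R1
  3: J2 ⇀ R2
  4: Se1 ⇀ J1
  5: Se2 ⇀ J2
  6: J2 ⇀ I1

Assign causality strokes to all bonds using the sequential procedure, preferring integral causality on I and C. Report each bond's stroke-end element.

β4 stroke→J1  (source Se1 imposes e)
β5 stroke→J2  (Se2: effort source, stroke at far end)
β6 stroke→I1  (I1 integral (f out))
β1 stroke→J2  (J2: bond 6 brought flow, rest push out)
β3 stroke→J2  (J2: bond 6 brought flow, rest push out)
β0 stroke→J1  (GY GY1: same side as bond 1)
β2 stroke→R1  (J1 needs exactly one f-in)

β0 stroke at J1
β1 stroke at J2
β2 stroke at R1
β3 stroke at J2
β4 stroke at J1
β5 stroke at J2
β6 stroke at I1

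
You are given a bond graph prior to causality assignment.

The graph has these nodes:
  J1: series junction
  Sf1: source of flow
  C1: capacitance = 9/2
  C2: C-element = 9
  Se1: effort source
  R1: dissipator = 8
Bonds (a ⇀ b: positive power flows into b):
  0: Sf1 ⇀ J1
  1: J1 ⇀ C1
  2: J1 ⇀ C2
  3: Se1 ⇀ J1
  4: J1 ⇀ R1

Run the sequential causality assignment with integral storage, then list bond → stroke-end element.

b0 stroke at Sf1  (Sf1 fixes flow; stroke at Sf1)
b3 stroke at J1  (source Se1 imposes e)
b1 stroke at J1  (J1: bond 0 brought flow, rest push out)
b2 stroke at J1  (common-f at J1 fixed by 0)
b4 stroke at J1  (J1 flow already set via bond 0)

β0 →Sf1
β1 →J1
β2 →J1
β3 →J1
β4 →J1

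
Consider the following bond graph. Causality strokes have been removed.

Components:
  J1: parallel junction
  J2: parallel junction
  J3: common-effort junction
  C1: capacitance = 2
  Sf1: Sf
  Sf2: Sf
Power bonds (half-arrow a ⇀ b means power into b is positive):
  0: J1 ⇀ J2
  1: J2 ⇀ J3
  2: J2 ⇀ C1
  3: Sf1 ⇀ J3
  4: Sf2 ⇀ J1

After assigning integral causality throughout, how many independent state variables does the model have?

1  (C1 all integral)

bond 3 stroke at Sf1  (Sf1 (Sf) sets flow on bond)
bond 4 stroke at Sf2  (source Sf2 imposes f)
bond 0 stroke at J1  (closing 0-jn rule on J1)
bond 1 stroke at J3  (closing 0-jn rule on J3)
bond 2 stroke at J2  (J2: last free bond brings effort in)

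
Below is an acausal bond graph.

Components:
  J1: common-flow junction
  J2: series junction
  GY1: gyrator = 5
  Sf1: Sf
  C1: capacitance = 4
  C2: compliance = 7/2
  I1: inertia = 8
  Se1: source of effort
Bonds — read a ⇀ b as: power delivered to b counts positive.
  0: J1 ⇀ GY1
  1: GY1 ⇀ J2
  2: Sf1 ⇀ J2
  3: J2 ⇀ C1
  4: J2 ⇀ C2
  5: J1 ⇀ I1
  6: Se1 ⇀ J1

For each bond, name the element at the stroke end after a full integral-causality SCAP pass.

#2 stroke at Sf1  (source Sf1 imposes f)
#6 stroke at J1  (Se1 fixes effort; stroke away)
#1 stroke at J2  (common-f at J2 fixed by 2)
#3 stroke at J2  (common-f at J2 fixed by 2)
#4 stroke at J2  (J2: bond 2 brought flow, rest push out)
#0 stroke at J1  (GY GY1: same side as bond 1)
#5 stroke at I1  (J1: last free bond brings flow in)

bond 0 →J1
bond 1 →J2
bond 2 →Sf1
bond 3 →J2
bond 4 →J2
bond 5 →I1
bond 6 →J1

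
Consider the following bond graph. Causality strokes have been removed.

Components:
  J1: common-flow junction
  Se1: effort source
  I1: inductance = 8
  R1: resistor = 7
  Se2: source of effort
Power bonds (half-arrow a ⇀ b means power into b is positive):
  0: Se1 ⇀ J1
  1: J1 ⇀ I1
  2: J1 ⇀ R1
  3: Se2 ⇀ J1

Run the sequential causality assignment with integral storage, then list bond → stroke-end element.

#0 →J1
#1 →I1
#2 →J1
#3 →J1

#0 →J1  (Se1 (Se) sets effort on bond)
#3 →J1  (Se2: effort source, stroke at far end)
#1 →I1  (prefer integral on I1)
#2 →J1  (common-f at J1 fixed by 1)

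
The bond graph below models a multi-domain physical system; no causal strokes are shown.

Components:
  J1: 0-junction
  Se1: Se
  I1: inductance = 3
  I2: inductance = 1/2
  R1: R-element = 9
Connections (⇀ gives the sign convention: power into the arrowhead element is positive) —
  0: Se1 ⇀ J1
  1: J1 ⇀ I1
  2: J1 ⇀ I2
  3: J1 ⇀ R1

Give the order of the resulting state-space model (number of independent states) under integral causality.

#0 →J1  (Se1 (Se) sets effort on bond)
#1 →I1  (J1: bond 0 brought effort, rest push out)
#2 →I2  (J1: bond 0 brought effort, rest push out)
#3 →R1  (J1: bond 0 brought effort, rest push out)

2  (I1, I2 all integral)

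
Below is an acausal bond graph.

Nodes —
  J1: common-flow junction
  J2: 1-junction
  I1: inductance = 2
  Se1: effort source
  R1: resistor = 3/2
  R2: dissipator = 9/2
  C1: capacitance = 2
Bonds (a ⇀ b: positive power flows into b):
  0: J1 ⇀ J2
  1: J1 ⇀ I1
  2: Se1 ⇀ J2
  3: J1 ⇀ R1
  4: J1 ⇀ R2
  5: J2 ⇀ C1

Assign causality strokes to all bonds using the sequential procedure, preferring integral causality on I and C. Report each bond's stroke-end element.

b2 →J2  (Se1 (Se) sets effort on bond)
b1 →I1  (prefer integral on I1)
b0 →J1  (J1: bond 1 brought flow, rest push out)
b3 →J1  (common-f at J1 fixed by 1)
b4 →J1  (J1: bond 1 brought flow, rest push out)
b5 →J2  (J2: bond 0 brought flow, rest push out)

β0 →J1
β1 →I1
β2 →J2
β3 →J1
β4 →J1
β5 →J2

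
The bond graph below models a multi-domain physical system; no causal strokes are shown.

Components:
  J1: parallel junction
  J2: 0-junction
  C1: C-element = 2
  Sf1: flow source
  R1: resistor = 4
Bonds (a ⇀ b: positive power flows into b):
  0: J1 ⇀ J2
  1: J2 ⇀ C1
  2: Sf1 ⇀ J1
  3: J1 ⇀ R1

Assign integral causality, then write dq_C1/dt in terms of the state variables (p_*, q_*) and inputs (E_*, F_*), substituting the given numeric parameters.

dq_C1/dt = F_Sf1 - q_C1/8

bond 2 stroke at Sf1  (Sf1: flow source, stroke at near end)
bond 1 stroke at J2  (C1: C, integral causality)
bond 0 stroke at J1  (J2 effort already set via bond 1)
bond 3 stroke at R1  (0-jn J1 has e-setter on 0)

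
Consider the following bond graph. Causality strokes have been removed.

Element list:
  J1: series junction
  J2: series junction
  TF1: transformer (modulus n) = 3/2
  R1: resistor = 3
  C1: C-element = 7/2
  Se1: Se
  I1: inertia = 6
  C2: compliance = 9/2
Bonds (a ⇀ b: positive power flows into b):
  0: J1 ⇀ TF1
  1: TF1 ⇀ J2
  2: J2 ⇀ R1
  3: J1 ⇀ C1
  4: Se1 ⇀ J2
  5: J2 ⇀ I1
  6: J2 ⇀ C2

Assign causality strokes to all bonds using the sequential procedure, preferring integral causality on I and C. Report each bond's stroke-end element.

bond 4 |J2  (Se1 fixes effort; stroke away)
bond 3 |J1  (C1: C, integral causality)
bond 0 |TF1  (closing 1-jn rule on J1)
bond 1 |J2  (TF TF1: opposite of bond 0)
bond 5 |I1  (I1: I, integral causality)
bond 2 |J2  (J2 flow already set via bond 5)
bond 6 |J2  (common-f at J2 fixed by 5)

β0 →TF1
β1 →J2
β2 →J2
β3 →J1
β4 →J2
β5 →I1
β6 →J2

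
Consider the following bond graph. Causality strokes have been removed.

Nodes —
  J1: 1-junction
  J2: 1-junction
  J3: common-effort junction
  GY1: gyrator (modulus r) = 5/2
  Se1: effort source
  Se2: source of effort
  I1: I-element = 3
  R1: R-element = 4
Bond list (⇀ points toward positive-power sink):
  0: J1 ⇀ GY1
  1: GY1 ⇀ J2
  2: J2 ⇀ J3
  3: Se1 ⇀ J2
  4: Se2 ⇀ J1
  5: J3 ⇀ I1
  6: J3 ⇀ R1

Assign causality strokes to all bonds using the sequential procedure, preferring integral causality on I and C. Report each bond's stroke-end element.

β3 stroke at J2  (Se1 fixes effort; stroke away)
β4 stroke at J1  (Se2 fixes effort; stroke away)
β0 stroke at GY1  (closing 1-jn rule on J1)
β1 stroke at GY1  (GY GY1: same side as bond 0)
β2 stroke at J2  (1-jn J2 has f-setter on 1)
β5 stroke at I1  (I1 integral (f out))
β6 stroke at J3  (only one effort-in slot at J3)

bond 0 stroke at GY1
bond 1 stroke at GY1
bond 2 stroke at J2
bond 3 stroke at J2
bond 4 stroke at J1
bond 5 stroke at I1
bond 6 stroke at J3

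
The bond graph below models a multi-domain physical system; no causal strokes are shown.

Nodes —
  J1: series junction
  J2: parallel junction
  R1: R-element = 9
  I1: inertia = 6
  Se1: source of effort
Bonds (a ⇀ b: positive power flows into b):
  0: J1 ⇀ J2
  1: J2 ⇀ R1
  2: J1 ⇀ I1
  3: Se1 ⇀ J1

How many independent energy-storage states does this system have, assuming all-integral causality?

1  (I1 all integral)

β3 →J1  (Se1: effort source, stroke at far end)
β2 →I1  (I1 outputs flow p/I1)
β0 →J1  (1-jn J1 has f-setter on 2)
β1 →J2  (closing 0-jn rule on J2)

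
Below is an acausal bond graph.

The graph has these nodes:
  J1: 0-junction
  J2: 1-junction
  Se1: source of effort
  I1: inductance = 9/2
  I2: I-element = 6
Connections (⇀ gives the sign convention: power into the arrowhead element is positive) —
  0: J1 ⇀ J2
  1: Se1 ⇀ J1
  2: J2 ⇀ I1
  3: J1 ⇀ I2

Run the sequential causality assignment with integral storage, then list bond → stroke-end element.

#0 stroke→J2
#1 stroke→J1
#2 stroke→I1
#3 stroke→I2

β1 →J1  (Se1 (Se) sets effort on bond)
β0 →J2  (common-e at J1 fixed by 1)
β3 →I2  (common-e at J1 fixed by 1)
β2 →I1  (J2 needs exactly one f-in)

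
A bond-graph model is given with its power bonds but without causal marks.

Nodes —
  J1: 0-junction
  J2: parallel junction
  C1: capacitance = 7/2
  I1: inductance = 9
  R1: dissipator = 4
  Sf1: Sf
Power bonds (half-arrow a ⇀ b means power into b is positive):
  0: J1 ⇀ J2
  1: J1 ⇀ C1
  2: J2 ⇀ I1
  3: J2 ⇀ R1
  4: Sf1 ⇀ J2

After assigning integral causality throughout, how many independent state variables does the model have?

bond 4 stroke→Sf1  (source Sf1 imposes f)
bond 1 stroke→J1  (prefer integral on C1)
bond 0 stroke→J2  (J1 effort already set via bond 1)
bond 2 stroke→I1  (common-e at J2 fixed by 0)
bond 3 stroke→R1  (0-jn J2 has e-setter on 0)

2  (C1, I1 all integral)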